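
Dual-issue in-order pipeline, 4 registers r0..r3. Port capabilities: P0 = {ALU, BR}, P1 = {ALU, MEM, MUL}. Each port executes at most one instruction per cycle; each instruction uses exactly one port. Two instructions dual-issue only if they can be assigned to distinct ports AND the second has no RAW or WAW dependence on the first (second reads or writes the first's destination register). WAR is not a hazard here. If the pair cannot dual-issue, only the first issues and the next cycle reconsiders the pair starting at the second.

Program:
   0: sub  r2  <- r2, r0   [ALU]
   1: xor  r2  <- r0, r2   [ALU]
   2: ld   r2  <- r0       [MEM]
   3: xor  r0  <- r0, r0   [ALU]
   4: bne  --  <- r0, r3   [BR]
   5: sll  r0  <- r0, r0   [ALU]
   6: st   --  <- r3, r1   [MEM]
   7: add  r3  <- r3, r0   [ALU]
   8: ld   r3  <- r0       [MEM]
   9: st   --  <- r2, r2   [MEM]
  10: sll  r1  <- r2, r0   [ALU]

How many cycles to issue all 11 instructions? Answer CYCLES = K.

  cy0 -> i0 (sub.ALU) RAW+WAW r2
  cy1 -> i1 (xor.ALU) WAW r2
  cy2 -> i2+i3 (ld.MEM+xor.ALU) dual
  cy3 -> i4+i5 (bne.BR+sll.ALU) dual
  cy4 -> i6+i7 (st.MEM+add.ALU) dual
  cy5 -> i8 (ld.MEM) no-port MEM/MEM
  cy6 -> i9+i10 (st.MEM+sll.ALU) dual

CYCLES = 7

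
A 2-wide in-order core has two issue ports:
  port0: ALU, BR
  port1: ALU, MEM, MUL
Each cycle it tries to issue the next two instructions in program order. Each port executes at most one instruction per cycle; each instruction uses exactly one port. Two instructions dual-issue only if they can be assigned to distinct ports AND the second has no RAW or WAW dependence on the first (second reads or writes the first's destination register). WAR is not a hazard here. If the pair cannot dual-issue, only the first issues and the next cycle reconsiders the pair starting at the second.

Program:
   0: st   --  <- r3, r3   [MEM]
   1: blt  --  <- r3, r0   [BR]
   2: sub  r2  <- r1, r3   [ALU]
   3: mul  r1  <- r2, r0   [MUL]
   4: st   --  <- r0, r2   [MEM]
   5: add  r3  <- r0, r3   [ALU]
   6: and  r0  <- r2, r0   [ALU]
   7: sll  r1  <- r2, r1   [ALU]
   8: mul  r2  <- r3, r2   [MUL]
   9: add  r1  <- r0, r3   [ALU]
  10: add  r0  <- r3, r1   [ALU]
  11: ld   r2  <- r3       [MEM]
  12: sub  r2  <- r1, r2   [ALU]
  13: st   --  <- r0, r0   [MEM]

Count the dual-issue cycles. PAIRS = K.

0. st;blt @i0,i1  | 2-wide
1. sub @i2  | RAW r2
2. mul @i3  | no-port MUL/MEM
3. st;add @i4,i5  | 2-wide
4. and;sll @i6,i7  | 2-wide
5. mul;add @i8,i9  | 2-wide
6. add;ld @i10,i11  | 2-wide
7. sub;st @i12,i13  | 2-wide

PAIRS = 6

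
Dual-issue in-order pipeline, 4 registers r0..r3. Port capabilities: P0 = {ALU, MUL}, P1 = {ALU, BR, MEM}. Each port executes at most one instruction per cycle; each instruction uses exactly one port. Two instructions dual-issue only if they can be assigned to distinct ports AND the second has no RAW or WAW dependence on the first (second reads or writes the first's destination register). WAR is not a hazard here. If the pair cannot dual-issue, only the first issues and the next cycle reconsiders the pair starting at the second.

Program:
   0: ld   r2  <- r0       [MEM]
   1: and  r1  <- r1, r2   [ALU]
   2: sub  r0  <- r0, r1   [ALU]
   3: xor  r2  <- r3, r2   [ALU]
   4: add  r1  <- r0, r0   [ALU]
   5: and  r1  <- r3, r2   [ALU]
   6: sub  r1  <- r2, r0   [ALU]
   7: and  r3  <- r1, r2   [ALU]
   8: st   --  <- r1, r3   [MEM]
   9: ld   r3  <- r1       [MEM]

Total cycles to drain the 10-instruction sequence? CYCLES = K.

CYCLES = 9

#0 head=0: ld.MEM i0 RAW r2
#1 head=1: and.ALU i1 RAW r1
#2 head=2: sub.ALU/xor.ALU i2,i3 dual
#3 head=4: add.ALU i4 WAW r1
#4 head=5: and.ALU i5 WAW r1
#5 head=6: sub.ALU i6 RAW r1
#6 head=7: and.ALU i7 RAW r3
#7 head=8: st.MEM i8 no-port MEM/MEM
#8 head=9: ld.MEM i9 tail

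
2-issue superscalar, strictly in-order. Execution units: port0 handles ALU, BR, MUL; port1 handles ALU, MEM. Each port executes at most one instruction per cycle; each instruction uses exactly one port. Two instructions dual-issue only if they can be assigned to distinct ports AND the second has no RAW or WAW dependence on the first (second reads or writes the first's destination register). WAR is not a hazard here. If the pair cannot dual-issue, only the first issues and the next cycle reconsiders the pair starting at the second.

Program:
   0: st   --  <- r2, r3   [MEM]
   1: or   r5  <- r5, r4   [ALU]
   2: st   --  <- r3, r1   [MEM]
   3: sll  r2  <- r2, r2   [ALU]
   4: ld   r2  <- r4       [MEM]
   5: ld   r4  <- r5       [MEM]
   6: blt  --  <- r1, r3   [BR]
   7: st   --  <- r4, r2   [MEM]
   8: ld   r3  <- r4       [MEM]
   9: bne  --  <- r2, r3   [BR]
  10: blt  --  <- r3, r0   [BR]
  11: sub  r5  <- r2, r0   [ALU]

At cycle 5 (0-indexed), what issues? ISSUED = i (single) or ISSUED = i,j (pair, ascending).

ISSUED = 8

  cy0 -> i0+i1 (st or) 2-wide
  cy1 -> i2+i3 (st sll) 2-wide
  cy2 -> i4 (ld) no-port MEM/MEM
  cy3 -> i5+i6 (ld blt) 2-wide
  cy4 -> i7 (st) no-port MEM/MEM
  cy5 -> i8 (ld) RAW r3
  cy6 -> i9 (bne) no-port BR/BR
  cy7 -> i10+i11 (blt sub) 2-wide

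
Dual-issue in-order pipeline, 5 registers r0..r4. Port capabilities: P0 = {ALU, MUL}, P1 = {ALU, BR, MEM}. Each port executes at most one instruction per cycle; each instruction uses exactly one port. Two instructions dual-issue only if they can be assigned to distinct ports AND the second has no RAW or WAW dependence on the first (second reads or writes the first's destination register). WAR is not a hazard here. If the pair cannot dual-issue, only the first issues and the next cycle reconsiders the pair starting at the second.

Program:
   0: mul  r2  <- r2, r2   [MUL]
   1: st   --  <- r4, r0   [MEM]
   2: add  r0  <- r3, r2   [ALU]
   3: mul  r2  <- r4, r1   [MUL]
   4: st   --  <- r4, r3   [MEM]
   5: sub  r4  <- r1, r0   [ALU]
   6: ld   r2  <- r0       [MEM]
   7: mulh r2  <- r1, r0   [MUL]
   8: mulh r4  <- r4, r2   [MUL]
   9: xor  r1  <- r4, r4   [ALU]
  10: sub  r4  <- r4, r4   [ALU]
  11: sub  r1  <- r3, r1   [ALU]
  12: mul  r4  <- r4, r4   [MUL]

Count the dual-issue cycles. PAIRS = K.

PAIRS = 5

#0 head=0: mul/st i0+i1 pair
#1 head=2: add/mul i2+i3 pair
#2 head=4: st/sub i4+i5 pair
#3 head=6: ld i6 WAW r2
#4 head=7: mulh i7 no-port MUL/MUL
#5 head=8: mulh i8 RAW r4
#6 head=9: xor/sub i9+i10 pair
#7 head=11: sub/mul i11+i12 pair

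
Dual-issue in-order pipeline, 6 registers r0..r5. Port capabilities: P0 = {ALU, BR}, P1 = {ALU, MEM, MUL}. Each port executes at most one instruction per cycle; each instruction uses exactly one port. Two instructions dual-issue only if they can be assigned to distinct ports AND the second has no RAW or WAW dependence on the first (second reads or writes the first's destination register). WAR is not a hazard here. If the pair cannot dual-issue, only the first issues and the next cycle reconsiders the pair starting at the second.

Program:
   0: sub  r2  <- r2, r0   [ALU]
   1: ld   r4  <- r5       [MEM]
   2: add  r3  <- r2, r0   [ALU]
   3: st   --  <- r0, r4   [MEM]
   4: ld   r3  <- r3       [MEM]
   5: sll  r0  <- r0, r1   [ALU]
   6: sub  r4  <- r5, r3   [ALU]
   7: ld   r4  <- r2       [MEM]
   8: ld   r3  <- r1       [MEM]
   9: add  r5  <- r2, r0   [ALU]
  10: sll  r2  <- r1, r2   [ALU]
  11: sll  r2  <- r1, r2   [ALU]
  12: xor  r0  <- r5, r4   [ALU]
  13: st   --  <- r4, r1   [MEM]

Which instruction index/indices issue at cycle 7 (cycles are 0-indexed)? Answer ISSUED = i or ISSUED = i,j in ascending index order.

ISSUED = 11,12

t=0 i0/i1:sub ld ; 2-wide
t=1 i2/i3:add st ; 2-wide
t=2 i4/i5:ld sll ; 2-wide
t=3 i6:sub ; WAW r4
t=4 i7:ld ; no-port MEM/MEM
t=5 i8/i9:ld add ; 2-wide
t=6 i10:sll ; RAW+WAW r2
t=7 i11/i12:sll xor ; 2-wide
t=8 i13:st ; tail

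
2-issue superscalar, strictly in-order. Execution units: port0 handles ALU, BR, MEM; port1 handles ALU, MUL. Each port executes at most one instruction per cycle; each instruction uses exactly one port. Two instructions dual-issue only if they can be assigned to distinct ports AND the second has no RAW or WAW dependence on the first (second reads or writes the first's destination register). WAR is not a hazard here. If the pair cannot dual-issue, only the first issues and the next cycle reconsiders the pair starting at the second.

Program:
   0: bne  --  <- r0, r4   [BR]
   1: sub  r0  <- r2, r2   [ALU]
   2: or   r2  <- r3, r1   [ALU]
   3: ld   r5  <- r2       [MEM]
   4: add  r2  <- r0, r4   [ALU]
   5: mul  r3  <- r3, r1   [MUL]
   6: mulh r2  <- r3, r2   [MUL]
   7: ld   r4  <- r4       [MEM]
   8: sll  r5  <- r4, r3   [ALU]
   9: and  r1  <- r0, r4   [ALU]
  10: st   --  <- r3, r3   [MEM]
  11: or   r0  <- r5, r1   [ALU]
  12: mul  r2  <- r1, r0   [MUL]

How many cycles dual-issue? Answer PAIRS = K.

c0: i0/i1 bne.BR/sub.ALU  pair
c1: i2 or.ALU  RAW r2
c2: i3/i4 ld.MEM/add.ALU  pair
c3: i5 mul.MUL  no-port MUL/MUL
c4: i6/i7 mulh.MUL/ld.MEM  pair
c5: i8/i9 sll.ALU/and.ALU  pair
c6: i10/i11 st.MEM/or.ALU  pair
c7: i12 mul.MUL  tail

PAIRS = 5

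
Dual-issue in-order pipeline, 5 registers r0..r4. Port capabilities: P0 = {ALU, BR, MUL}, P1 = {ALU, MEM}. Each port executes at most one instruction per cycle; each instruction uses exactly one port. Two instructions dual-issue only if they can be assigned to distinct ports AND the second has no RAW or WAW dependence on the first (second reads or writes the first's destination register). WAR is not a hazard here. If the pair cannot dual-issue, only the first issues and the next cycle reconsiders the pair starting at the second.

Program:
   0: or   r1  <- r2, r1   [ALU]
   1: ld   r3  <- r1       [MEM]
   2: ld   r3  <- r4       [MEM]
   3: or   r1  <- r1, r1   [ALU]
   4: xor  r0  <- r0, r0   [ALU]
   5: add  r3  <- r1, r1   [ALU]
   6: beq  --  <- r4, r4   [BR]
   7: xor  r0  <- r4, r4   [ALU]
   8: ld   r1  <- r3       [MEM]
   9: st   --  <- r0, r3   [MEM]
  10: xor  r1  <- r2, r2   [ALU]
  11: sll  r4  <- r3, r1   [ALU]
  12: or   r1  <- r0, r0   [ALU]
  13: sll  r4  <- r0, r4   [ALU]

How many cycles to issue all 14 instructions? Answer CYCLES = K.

0. or.ALU @i0  | RAW r1
1. ld.MEM @i1  | no-port MEM/MEM
2. ld.MEM or.ALU @i2+i3  | pair
3. xor.ALU add.ALU @i4+i5  | pair
4. beq.BR xor.ALU @i6+i7  | pair
5. ld.MEM @i8  | no-port MEM/MEM
6. st.MEM xor.ALU @i9+i10  | pair
7. sll.ALU or.ALU @i11+i12  | pair
8. sll.ALU @i13  | tail

CYCLES = 9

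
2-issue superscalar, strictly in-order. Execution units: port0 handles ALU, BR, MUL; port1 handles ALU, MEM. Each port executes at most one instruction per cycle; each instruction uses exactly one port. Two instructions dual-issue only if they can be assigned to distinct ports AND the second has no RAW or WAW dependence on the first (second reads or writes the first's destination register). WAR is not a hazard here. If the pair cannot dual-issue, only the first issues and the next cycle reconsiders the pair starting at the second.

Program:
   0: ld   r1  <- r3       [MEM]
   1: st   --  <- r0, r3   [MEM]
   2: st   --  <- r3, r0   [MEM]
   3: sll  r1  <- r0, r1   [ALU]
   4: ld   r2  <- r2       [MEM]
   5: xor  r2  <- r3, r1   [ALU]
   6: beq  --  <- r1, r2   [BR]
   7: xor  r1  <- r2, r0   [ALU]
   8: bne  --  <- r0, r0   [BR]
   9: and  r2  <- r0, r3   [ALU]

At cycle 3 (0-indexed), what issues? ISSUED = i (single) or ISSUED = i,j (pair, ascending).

ISSUED = 4

0. ld.MEM @i0  | no-port MEM/MEM
1. st.MEM @i1  | no-port MEM/MEM
2. st.MEM sll.ALU @i2+i3  | 2-wide
3. ld.MEM @i4  | WAW r2
4. xor.ALU @i5  | RAW r2
5. beq.BR xor.ALU @i6+i7  | 2-wide
6. bne.BR and.ALU @i8+i9  | 2-wide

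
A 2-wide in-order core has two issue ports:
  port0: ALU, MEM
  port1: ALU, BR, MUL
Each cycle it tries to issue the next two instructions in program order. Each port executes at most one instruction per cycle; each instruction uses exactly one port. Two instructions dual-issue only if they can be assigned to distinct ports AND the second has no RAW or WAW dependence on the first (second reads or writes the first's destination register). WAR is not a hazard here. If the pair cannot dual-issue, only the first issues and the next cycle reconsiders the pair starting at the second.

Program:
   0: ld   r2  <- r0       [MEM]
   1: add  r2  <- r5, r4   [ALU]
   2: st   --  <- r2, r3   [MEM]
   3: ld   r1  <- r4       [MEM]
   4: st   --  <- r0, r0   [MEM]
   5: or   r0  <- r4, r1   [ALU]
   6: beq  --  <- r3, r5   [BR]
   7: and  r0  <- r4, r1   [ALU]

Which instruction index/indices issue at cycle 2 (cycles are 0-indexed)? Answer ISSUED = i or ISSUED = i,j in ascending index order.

ISSUED = 2

  cy0 -> i0 (ld) WAW r2
  cy1 -> i1 (add) RAW r2
  cy2 -> i2 (st) no-port MEM/MEM
  cy3 -> i3 (ld) no-port MEM/MEM
  cy4 -> i4/i5 (st+or) 2-wide
  cy5 -> i6/i7 (beq+and) 2-wide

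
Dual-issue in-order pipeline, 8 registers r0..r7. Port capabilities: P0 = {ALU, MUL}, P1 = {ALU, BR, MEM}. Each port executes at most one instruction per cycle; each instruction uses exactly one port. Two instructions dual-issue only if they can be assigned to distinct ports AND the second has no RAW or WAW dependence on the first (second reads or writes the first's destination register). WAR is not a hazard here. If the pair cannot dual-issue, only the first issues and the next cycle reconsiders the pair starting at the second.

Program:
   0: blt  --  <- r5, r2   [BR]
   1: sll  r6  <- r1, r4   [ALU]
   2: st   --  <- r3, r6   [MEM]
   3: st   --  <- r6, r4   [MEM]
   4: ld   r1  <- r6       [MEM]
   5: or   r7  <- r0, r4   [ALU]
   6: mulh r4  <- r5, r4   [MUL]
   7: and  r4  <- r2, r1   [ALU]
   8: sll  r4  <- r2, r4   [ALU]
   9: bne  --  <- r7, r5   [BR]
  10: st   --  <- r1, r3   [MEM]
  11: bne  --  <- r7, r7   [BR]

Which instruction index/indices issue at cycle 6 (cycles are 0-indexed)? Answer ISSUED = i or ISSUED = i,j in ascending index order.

[0] i0/i1  blt/sll  -- dual
[1] i2  st  -- no-port MEM/MEM
[2] i3  st  -- no-port MEM/MEM
[3] i4/i5  ld/or  -- dual
[4] i6  mulh  -- WAW r4
[5] i7  and  -- RAW+WAW r4
[6] i8/i9  sll/bne  -- dual
[7] i10  st  -- no-port MEM/BR
[8] i11  bne  -- tail

ISSUED = 8,9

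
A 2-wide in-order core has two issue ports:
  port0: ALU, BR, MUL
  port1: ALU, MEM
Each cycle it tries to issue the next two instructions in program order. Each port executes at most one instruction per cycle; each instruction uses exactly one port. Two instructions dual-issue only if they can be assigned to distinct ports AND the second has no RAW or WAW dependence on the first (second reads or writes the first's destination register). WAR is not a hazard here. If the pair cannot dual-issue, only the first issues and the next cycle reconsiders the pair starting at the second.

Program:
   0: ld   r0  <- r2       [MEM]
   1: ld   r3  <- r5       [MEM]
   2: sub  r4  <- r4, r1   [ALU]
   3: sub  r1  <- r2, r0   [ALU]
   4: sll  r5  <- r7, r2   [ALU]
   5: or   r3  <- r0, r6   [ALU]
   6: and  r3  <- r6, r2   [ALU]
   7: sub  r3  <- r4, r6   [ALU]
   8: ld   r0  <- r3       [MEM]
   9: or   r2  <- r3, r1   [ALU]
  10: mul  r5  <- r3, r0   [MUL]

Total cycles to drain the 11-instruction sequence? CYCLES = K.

#0 head=0: ld.MEM i0 no-port MEM/MEM
#1 head=1: ld.MEM/sub.ALU i1&i2 pair
#2 head=3: sub.ALU/sll.ALU i3&i4 pair
#3 head=5: or.ALU i5 WAW r3
#4 head=6: and.ALU i6 WAW r3
#5 head=7: sub.ALU i7 RAW r3
#6 head=8: ld.MEM/or.ALU i8&i9 pair
#7 head=10: mul.MUL i10 tail

CYCLES = 8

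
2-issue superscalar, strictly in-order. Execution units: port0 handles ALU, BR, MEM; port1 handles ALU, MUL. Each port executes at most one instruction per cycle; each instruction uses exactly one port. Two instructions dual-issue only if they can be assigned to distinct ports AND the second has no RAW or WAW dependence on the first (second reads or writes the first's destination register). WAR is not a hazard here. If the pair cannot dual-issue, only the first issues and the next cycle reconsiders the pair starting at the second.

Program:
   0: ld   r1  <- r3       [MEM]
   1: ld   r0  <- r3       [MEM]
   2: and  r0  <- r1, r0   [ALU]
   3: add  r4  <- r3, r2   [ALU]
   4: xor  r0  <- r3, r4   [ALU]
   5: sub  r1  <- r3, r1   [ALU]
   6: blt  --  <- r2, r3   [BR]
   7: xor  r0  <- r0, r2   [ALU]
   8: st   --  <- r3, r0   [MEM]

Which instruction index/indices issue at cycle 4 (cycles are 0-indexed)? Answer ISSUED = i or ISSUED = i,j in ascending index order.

t=0 i0:ld.MEM ; no-port MEM/MEM
t=1 i1:ld.MEM ; RAW+WAW r0
t=2 i2,i3:and.ALU/add.ALU ; dual
t=3 i4,i5:xor.ALU/sub.ALU ; dual
t=4 i6,i7:blt.BR/xor.ALU ; dual
t=5 i8:st.MEM ; tail

ISSUED = 6,7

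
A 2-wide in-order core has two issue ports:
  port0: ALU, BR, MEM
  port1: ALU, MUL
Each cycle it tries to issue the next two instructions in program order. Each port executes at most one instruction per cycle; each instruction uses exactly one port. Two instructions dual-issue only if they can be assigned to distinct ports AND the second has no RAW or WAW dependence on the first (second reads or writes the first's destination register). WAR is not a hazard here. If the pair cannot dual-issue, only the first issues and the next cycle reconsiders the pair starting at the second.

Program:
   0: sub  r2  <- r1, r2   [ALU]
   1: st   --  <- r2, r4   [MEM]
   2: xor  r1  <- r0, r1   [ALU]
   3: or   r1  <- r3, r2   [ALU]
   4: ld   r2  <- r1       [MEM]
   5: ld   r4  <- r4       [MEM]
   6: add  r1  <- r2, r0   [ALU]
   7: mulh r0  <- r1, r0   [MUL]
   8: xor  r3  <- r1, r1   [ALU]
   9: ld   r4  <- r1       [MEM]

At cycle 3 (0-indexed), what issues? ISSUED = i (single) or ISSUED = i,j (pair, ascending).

#0 head=0: sub.ALU i0 RAW r2
#1 head=1: st.MEM xor.ALU i1,i2 2-wide
#2 head=3: or.ALU i3 RAW r1
#3 head=4: ld.MEM i4 no-port MEM/MEM
#4 head=5: ld.MEM add.ALU i5,i6 2-wide
#5 head=7: mulh.MUL xor.ALU i7,i8 2-wide
#6 head=9: ld.MEM i9 tail

ISSUED = 4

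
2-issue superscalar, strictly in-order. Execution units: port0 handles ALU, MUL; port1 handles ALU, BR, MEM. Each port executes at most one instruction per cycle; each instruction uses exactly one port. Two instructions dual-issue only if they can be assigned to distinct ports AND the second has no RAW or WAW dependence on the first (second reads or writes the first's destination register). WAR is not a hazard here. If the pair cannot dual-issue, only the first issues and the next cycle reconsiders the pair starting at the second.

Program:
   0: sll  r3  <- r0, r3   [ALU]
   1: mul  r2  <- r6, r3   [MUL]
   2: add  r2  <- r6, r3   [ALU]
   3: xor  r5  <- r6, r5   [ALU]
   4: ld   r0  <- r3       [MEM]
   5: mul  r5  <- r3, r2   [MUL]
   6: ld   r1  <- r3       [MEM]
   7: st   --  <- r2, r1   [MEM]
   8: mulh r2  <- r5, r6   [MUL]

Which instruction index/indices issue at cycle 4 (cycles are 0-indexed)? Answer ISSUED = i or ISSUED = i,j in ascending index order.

[0] i0  sll  -- RAW r3
[1] i1  mul  -- WAW r2
[2] i2/i3  add xor  -- 2-wide
[3] i4/i5  ld mul  -- 2-wide
[4] i6  ld  -- no-port MEM/MEM
[5] i7/i8  st mulh  -- 2-wide

ISSUED = 6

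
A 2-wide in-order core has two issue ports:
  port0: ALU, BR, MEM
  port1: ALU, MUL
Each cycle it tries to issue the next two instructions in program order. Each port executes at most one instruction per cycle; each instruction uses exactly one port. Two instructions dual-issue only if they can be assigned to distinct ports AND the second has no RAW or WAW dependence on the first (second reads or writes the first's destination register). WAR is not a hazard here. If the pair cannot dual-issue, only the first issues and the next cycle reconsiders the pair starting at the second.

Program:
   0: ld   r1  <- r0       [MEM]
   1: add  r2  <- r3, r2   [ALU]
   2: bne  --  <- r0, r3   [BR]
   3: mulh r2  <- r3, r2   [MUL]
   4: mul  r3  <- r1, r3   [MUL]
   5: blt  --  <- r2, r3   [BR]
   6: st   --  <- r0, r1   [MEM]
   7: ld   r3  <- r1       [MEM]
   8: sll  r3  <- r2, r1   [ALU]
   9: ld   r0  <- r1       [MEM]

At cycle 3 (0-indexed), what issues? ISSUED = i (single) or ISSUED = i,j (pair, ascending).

ISSUED = 5

[0] i0&i1  ld/add  -- pair
[1] i2&i3  bne/mulh  -- pair
[2] i4  mul  -- RAW r3
[3] i5  blt  -- no-port BR/MEM
[4] i6  st  -- no-port MEM/MEM
[5] i7  ld  -- WAW r3
[6] i8&i9  sll/ld  -- pair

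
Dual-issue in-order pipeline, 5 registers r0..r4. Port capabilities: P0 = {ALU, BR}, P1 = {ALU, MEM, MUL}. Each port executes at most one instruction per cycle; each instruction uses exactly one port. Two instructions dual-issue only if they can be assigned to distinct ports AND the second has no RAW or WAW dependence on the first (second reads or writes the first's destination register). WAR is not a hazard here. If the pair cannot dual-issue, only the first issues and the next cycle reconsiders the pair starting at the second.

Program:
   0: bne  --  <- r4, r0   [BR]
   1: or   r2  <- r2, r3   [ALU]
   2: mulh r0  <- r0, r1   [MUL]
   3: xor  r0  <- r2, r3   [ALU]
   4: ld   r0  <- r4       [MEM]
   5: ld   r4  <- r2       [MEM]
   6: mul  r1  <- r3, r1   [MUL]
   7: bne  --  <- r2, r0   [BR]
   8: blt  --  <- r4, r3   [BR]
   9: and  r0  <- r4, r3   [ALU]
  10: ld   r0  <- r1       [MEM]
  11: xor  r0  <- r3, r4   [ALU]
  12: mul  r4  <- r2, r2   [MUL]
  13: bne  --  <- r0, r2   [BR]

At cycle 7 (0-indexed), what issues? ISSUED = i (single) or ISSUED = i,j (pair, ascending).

0. bne.BR;or.ALU @i0+i1  | 2-wide
1. mulh.MUL @i2  | WAW r0
2. xor.ALU @i3  | WAW r0
3. ld.MEM @i4  | no-port MEM/MEM
4. ld.MEM @i5  | no-port MEM/MUL
5. mul.MUL;bne.BR @i6+i7  | 2-wide
6. blt.BR;and.ALU @i8+i9  | 2-wide
7. ld.MEM @i10  | WAW r0
8. xor.ALU;mul.MUL @i11+i12  | 2-wide
9. bne.BR @i13  | tail

ISSUED = 10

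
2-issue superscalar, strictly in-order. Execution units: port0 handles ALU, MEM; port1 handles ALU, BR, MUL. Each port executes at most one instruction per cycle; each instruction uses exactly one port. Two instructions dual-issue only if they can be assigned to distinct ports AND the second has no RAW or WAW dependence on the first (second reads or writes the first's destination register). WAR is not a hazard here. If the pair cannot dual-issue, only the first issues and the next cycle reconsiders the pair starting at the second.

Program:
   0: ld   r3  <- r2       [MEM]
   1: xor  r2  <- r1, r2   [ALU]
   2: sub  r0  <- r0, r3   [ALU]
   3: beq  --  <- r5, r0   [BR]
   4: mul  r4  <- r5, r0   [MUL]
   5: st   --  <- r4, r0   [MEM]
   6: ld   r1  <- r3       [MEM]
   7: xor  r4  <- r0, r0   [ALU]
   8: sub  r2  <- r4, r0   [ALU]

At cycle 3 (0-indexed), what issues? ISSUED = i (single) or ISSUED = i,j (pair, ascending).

ISSUED = 4

c0: i0&i1 ld/xor  pair
c1: i2 sub  RAW r0
c2: i3 beq  no-port BR/MUL
c3: i4 mul  RAW r4
c4: i5 st  no-port MEM/MEM
c5: i6&i7 ld/xor  pair
c6: i8 sub  tail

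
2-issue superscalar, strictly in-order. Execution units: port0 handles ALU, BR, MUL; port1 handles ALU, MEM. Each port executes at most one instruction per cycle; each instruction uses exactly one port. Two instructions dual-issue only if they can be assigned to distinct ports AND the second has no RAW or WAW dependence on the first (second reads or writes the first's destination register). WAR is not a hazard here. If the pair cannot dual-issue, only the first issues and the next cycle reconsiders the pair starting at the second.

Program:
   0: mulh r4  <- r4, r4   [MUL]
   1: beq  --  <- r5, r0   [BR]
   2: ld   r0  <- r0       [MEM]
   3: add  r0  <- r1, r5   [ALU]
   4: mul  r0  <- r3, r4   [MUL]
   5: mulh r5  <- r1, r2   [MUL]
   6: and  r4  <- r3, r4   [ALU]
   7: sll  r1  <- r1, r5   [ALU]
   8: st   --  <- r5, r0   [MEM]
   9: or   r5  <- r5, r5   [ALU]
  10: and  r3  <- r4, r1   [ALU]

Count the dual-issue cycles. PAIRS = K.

PAIRS = 4

  cy0 -> i0 (mulh) no-port MUL/BR
  cy1 -> i1/i2 (beq ld) pair
  cy2 -> i3 (add) WAW r0
  cy3 -> i4 (mul) no-port MUL/MUL
  cy4 -> i5/i6 (mulh and) pair
  cy5 -> i7/i8 (sll st) pair
  cy6 -> i9/i10 (or and) pair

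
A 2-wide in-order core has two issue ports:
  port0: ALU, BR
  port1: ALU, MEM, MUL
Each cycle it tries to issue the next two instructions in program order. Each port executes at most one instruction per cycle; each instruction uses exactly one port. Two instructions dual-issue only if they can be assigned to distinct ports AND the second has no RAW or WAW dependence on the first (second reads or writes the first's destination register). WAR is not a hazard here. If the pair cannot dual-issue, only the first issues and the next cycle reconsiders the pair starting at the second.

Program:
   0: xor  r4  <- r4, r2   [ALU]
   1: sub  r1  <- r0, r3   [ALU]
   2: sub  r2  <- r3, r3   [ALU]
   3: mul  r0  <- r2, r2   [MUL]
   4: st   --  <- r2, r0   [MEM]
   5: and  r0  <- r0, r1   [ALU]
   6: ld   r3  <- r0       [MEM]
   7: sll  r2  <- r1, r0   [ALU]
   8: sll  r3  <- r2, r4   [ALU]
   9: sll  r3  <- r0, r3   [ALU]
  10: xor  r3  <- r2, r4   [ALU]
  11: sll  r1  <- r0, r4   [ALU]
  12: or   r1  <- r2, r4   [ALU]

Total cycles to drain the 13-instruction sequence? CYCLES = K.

#0 head=0: xor+sub i0+i1 dual
#1 head=2: sub i2 RAW r2
#2 head=3: mul i3 no-port MUL/MEM
#3 head=4: st+and i4+i5 dual
#4 head=6: ld+sll i6+i7 dual
#5 head=8: sll i8 RAW+WAW r3
#6 head=9: sll i9 WAW r3
#7 head=10: xor+sll i10+i11 dual
#8 head=12: or i12 tail

CYCLES = 9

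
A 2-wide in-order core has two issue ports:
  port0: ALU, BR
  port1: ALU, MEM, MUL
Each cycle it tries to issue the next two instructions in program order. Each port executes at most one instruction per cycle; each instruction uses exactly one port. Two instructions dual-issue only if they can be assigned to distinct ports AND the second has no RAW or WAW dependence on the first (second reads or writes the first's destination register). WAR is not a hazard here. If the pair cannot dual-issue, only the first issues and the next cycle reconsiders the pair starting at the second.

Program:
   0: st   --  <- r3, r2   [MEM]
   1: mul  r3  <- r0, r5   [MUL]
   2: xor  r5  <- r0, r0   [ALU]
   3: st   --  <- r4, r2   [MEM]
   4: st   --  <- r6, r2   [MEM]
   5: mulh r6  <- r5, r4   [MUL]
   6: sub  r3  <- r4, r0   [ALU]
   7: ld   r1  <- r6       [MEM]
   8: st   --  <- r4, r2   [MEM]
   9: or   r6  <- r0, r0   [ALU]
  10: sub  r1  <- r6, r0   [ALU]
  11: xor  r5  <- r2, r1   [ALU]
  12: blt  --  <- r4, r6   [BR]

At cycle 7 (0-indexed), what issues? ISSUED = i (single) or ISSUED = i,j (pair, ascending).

0. st @i0  | no-port MEM/MUL
1. mul+xor @i1&i2  | dual
2. st @i3  | no-port MEM/MEM
3. st @i4  | no-port MEM/MUL
4. mulh+sub @i5&i6  | dual
5. ld @i7  | no-port MEM/MEM
6. st+or @i8&i9  | dual
7. sub @i10  | RAW r1
8. xor+blt @i11&i12  | dual

ISSUED = 10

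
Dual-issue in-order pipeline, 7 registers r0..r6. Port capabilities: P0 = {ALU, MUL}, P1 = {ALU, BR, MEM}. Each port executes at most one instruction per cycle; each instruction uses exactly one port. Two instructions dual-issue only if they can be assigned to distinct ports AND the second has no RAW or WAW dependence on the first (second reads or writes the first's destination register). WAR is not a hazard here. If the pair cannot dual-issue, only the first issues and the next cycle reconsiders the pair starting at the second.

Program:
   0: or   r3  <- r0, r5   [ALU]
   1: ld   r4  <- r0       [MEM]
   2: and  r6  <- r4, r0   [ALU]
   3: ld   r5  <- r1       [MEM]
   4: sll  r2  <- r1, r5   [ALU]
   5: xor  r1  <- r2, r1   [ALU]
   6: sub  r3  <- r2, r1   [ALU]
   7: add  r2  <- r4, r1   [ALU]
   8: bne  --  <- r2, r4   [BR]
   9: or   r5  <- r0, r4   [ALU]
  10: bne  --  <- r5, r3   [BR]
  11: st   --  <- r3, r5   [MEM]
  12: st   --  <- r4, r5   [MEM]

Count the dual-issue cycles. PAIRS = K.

t=0 i0,i1:or/ld ; pair
t=1 i2,i3:and/ld ; pair
t=2 i4:sll ; RAW r2
t=3 i5:xor ; RAW r1
t=4 i6,i7:sub/add ; pair
t=5 i8,i9:bne/or ; pair
t=6 i10:bne ; no-port BR/MEM
t=7 i11:st ; no-port MEM/MEM
t=8 i12:st ; tail

PAIRS = 4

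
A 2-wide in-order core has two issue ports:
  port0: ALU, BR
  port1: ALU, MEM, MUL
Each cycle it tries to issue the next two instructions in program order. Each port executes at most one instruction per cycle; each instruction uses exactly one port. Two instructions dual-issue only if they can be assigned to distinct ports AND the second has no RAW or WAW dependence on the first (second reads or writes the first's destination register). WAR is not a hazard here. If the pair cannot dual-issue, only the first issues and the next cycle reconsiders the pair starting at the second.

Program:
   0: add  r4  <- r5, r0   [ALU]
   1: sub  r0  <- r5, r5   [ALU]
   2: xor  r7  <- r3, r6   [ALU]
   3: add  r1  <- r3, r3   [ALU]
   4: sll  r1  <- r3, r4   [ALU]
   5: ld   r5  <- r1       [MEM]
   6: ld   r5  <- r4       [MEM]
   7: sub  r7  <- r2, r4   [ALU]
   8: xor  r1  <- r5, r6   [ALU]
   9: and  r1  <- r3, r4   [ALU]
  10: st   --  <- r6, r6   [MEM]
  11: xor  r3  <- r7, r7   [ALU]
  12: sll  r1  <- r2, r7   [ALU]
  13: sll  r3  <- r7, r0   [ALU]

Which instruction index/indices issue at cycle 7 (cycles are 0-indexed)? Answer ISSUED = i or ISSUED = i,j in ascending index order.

ISSUED = 11,12

#0 head=0: add+sub i0,i1 pair
#1 head=2: xor+add i2,i3 pair
#2 head=4: sll i4 RAW r1
#3 head=5: ld i5 no-port MEM/MEM
#4 head=6: ld+sub i6,i7 pair
#5 head=8: xor i8 WAW r1
#6 head=9: and+st i9,i10 pair
#7 head=11: xor+sll i11,i12 pair
#8 head=13: sll i13 tail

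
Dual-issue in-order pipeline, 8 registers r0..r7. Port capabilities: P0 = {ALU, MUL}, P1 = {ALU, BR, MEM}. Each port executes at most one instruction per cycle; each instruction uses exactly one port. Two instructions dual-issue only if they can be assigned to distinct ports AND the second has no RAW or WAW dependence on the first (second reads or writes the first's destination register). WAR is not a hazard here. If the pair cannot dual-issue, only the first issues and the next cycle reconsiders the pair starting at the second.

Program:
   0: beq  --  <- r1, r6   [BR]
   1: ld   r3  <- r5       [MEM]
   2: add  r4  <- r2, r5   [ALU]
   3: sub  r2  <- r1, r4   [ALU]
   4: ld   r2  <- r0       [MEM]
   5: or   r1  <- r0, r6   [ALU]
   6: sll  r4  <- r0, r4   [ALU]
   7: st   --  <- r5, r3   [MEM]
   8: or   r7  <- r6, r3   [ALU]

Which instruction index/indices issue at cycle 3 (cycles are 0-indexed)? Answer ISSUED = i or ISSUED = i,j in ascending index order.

0. beq.BR @i0  | no-port BR/MEM
1. ld.MEM add.ALU @i1&i2  | pair
2. sub.ALU @i3  | WAW r2
3. ld.MEM or.ALU @i4&i5  | pair
4. sll.ALU st.MEM @i6&i7  | pair
5. or.ALU @i8  | tail

ISSUED = 4,5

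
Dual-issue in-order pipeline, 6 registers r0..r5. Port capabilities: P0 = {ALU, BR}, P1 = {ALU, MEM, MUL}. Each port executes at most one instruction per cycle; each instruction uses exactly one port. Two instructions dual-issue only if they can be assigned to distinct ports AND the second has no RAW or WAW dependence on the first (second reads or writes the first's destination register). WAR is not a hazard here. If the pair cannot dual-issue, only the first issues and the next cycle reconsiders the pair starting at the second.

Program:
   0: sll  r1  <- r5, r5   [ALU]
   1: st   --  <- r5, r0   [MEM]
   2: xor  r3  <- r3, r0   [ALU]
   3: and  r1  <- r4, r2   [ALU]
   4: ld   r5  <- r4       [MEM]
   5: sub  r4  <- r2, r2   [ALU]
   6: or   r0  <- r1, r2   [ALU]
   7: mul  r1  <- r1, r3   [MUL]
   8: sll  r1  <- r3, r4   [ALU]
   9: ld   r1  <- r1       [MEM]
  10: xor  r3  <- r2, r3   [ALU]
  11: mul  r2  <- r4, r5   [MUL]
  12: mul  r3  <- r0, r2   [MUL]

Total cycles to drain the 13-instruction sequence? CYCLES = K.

c0: i0+i1 sll.ALU+st.MEM  2-wide
c1: i2+i3 xor.ALU+and.ALU  2-wide
c2: i4+i5 ld.MEM+sub.ALU  2-wide
c3: i6+i7 or.ALU+mul.MUL  2-wide
c4: i8 sll.ALU  RAW+WAW r1
c5: i9+i10 ld.MEM+xor.ALU  2-wide
c6: i11 mul.MUL  no-port MUL/MUL
c7: i12 mul.MUL  tail

CYCLES = 8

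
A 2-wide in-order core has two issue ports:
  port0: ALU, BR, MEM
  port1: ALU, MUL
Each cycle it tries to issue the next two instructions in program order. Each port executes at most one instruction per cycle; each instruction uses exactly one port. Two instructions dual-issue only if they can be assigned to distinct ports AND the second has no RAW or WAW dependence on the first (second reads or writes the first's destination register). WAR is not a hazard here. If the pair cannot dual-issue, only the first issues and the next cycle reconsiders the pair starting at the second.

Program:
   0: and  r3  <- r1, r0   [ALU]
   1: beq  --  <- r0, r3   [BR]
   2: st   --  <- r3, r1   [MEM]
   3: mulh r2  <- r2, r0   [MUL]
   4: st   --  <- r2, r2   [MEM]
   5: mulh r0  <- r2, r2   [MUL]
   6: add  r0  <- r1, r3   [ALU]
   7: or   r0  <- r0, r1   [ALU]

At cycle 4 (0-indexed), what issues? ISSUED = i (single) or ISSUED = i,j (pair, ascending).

ISSUED = 6

t=0 i0:and.ALU ; RAW r3
t=1 i1:beq.BR ; no-port BR/MEM
t=2 i2/i3:st.MEM mulh.MUL ; 2-wide
t=3 i4/i5:st.MEM mulh.MUL ; 2-wide
t=4 i6:add.ALU ; RAW+WAW r0
t=5 i7:or.ALU ; tail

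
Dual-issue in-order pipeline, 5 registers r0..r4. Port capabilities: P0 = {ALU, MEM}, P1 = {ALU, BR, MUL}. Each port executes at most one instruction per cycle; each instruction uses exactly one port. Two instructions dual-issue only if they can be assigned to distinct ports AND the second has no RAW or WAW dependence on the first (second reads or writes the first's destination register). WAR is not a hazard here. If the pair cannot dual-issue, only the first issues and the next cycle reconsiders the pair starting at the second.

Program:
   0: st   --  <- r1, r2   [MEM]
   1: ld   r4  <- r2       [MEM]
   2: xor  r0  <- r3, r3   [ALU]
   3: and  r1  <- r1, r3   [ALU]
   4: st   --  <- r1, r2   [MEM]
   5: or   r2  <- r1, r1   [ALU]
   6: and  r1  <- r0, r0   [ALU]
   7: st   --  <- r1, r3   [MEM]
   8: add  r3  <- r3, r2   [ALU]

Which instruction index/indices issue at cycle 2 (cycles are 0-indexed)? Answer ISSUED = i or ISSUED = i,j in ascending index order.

c0: i0 st  no-port MEM/MEM
c1: i1/i2 ld+xor  pair
c2: i3 and  RAW r1
c3: i4/i5 st+or  pair
c4: i6 and  RAW r1
c5: i7/i8 st+add  pair

ISSUED = 3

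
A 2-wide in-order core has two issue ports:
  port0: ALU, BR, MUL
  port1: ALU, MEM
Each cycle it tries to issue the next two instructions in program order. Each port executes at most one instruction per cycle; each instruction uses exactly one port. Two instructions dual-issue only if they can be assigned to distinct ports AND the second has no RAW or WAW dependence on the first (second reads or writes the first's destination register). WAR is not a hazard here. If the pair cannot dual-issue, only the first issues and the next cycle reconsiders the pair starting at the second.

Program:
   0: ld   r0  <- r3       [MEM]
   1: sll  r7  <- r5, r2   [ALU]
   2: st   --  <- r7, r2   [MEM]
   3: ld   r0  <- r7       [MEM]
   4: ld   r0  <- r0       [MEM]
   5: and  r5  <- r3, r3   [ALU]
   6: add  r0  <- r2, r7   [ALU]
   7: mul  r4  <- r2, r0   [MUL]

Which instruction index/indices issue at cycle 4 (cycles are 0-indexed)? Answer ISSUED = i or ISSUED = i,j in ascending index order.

c0: i0/i1 ld.MEM+sll.ALU  dual
c1: i2 st.MEM  no-port MEM/MEM
c2: i3 ld.MEM  no-port MEM/MEM
c3: i4/i5 ld.MEM+and.ALU  dual
c4: i6 add.ALU  RAW r0
c5: i7 mul.MUL  tail

ISSUED = 6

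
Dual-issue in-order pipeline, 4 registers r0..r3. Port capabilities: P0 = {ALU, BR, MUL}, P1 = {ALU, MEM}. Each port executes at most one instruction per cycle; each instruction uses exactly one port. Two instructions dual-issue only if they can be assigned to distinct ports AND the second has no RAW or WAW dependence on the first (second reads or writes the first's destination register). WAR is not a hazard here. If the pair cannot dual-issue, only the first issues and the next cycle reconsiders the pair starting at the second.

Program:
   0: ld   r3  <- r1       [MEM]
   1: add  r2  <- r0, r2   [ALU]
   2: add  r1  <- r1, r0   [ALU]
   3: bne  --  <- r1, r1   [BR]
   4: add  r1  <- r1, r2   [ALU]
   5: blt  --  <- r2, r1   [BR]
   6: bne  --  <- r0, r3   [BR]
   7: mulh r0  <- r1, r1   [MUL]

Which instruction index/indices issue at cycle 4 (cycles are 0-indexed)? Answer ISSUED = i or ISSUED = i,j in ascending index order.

ISSUED = 6

  cy0 -> i0/i1 (ld.MEM/add.ALU) 2-wide
  cy1 -> i2 (add.ALU) RAW r1
  cy2 -> i3/i4 (bne.BR/add.ALU) 2-wide
  cy3 -> i5 (blt.BR) no-port BR/BR
  cy4 -> i6 (bne.BR) no-port BR/MUL
  cy5 -> i7 (mulh.MUL) tail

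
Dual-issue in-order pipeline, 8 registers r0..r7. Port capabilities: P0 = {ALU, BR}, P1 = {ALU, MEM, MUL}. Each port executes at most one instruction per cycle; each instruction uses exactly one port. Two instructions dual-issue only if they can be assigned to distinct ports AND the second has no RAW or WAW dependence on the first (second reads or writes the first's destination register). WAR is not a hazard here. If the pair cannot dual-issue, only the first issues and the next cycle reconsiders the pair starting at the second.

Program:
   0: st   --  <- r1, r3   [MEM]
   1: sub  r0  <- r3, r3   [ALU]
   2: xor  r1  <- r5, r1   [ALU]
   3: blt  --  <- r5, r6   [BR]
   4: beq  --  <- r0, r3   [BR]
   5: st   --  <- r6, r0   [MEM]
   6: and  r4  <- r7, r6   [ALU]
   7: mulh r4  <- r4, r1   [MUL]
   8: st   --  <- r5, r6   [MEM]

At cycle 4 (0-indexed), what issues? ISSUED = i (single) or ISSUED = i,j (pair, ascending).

[0] i0,i1  st;sub  -- 2-wide
[1] i2,i3  xor;blt  -- 2-wide
[2] i4,i5  beq;st  -- 2-wide
[3] i6  and  -- RAW+WAW r4
[4] i7  mulh  -- no-port MUL/MEM
[5] i8  st  -- tail

ISSUED = 7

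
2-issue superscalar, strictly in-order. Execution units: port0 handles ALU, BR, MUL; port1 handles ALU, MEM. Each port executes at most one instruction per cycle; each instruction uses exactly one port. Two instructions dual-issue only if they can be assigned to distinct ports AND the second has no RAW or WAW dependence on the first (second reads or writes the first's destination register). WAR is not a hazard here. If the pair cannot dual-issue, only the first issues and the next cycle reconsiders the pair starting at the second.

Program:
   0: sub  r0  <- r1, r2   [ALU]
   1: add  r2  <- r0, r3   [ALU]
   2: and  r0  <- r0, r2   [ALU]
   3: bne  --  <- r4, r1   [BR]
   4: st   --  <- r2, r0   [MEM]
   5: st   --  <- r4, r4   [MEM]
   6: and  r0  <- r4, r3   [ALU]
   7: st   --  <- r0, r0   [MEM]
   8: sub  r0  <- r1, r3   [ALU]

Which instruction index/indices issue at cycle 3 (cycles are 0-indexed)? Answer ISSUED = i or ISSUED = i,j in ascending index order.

ISSUED = 4

c0: i0 sub.ALU  RAW r0
c1: i1 add.ALU  RAW r2
c2: i2+i3 and.ALU bne.BR  pair
c3: i4 st.MEM  no-port MEM/MEM
c4: i5+i6 st.MEM and.ALU  pair
c5: i7+i8 st.MEM sub.ALU  pair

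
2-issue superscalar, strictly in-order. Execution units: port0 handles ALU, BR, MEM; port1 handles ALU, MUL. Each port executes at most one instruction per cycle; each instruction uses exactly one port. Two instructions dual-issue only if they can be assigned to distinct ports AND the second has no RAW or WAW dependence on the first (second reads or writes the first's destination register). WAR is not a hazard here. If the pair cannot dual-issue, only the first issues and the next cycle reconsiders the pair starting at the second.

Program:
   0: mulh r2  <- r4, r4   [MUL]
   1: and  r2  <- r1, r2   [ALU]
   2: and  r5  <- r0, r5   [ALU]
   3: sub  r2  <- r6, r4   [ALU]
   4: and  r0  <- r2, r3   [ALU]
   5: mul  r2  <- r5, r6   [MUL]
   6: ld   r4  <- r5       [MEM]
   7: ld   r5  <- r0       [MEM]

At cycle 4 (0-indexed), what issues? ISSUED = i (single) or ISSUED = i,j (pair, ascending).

0. mulh @i0  | RAW+WAW r2
1. and+and @i1/i2  | dual
2. sub @i3  | RAW r2
3. and+mul @i4/i5  | dual
4. ld @i6  | no-port MEM/MEM
5. ld @i7  | tail

ISSUED = 6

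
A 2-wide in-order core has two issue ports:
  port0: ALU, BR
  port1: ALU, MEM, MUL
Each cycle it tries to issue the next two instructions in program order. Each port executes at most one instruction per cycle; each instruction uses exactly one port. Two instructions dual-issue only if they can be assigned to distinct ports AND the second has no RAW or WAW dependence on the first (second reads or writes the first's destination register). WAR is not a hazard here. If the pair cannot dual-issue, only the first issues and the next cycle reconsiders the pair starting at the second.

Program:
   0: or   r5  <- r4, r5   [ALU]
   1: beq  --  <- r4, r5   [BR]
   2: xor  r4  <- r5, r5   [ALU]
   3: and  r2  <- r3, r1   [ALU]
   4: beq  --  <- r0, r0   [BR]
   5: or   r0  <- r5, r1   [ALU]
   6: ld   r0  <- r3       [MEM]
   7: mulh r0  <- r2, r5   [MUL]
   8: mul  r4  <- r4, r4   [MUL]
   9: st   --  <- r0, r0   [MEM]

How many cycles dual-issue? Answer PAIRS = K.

PAIRS = 2

[0] i0  or.ALU  -- RAW r5
[1] i1,i2  beq.BR/xor.ALU  -- pair
[2] i3,i4  and.ALU/beq.BR  -- pair
[3] i5  or.ALU  -- WAW r0
[4] i6  ld.MEM  -- no-port MEM/MUL
[5] i7  mulh.MUL  -- no-port MUL/MUL
[6] i8  mul.MUL  -- no-port MUL/MEM
[7] i9  st.MEM  -- tail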